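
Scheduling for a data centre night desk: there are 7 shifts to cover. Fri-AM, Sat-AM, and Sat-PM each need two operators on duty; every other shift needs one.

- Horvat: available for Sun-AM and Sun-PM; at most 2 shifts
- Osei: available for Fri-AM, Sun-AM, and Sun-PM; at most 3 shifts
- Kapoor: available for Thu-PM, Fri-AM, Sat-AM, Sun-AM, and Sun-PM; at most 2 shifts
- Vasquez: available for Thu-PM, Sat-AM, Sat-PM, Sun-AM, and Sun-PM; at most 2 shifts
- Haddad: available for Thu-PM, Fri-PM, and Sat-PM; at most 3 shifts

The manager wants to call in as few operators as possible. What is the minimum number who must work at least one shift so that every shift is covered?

4

10 slots to fill and no one can take more than 3, so at least ⌈10/3⌉ = 4 operators are needed.
Osei, Kapoor, Vasquez, and Haddad alone can cover everything: Thu-PM→Haddad, Fri-AM→Osei+Kapoor, Fri-PM→Haddad, Sat-AM→Kapoor+Vasquez, Sat-PM→Vasquez+Haddad, Sun-AM→Osei, Sun-PM→Osei.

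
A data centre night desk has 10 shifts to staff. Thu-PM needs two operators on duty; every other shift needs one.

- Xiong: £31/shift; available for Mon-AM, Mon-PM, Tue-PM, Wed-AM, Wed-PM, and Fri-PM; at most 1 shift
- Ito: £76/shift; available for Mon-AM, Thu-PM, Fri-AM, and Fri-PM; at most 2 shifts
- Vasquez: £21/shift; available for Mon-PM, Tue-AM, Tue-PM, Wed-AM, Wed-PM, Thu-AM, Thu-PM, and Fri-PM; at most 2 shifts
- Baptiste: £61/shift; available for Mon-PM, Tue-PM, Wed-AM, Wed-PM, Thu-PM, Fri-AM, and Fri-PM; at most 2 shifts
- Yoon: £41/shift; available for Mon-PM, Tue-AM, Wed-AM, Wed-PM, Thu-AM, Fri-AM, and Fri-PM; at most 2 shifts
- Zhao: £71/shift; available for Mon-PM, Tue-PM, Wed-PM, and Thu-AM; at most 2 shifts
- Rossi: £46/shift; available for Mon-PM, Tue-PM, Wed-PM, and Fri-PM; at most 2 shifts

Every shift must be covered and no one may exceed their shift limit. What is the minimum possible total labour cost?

£511

Picking the cheapest available operator for each shift independently would cost £301, but that ignores the shift limits.
An optimal schedule: Mon-AM→Xiong, Mon-PM→Zhao, Tue-AM→Vasquez, Tue-PM→Rossi, Wed-AM→Baptiste, Wed-PM→Zhao, Thu-AM→Yoon, Thu-PM→Vasquez+Baptiste, Fri-AM→Yoon, Fri-PM→Rossi.
Total: 31 + 71 + 21 + 46 + 61 + 71 + 41 + 21 + 61 + 41 + 46 = £511.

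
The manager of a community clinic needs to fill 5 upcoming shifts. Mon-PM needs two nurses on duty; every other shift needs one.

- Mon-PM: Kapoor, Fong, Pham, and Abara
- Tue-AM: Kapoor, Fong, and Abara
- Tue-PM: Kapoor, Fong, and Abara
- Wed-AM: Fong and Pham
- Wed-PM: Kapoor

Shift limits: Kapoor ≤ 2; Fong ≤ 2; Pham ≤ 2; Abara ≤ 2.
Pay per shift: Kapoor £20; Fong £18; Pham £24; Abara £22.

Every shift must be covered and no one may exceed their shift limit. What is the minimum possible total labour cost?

Wed-PM can only be covered by Kapoor, so that assignment is forced.
Picking the cheapest available nurse for each shift independently would cost £112, but that ignores the shift limits.
An optimal schedule: Mon-PM→Kapoor+Abara, Tue-AM→Fong, Tue-PM→Abara, Wed-AM→Fong, Wed-PM→Kapoor.
Total: 20 + 22 + 18 + 22 + 18 + 20 = £120.

£120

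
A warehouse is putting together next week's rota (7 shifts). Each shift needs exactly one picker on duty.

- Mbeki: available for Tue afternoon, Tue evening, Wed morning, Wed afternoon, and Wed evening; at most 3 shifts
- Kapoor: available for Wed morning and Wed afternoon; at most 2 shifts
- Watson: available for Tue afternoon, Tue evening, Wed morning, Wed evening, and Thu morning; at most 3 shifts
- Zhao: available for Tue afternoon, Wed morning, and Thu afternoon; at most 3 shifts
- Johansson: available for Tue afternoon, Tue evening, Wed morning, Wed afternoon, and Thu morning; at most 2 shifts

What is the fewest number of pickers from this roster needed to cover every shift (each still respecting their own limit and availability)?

7 slots to fill and no one can take more than 3, so at least ⌈7/3⌉ = 3 pickers are needed.
Mbeki, Watson, and Zhao alone can cover everything: Tue afternoon→Watson, Tue evening→Mbeki, Wed morning→Watson, Wed afternoon→Mbeki, Wed evening→Mbeki, Thu morning→Watson, Thu afternoon→Zhao.

3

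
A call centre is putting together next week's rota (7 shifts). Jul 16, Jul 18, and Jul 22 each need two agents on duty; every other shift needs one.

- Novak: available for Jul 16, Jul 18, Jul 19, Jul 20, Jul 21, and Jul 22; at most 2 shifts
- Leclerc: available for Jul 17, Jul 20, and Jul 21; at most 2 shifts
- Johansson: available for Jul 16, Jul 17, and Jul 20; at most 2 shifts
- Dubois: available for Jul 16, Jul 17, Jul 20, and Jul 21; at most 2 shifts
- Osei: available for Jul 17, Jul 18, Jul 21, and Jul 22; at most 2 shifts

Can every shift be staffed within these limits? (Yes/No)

No

Total capacity is 10 and 10 slots are needed, so capacity alone doesn't rule it out.
Shifts {Jul 18, Jul 19, Jul 22} need 5 worker-slots in total, but the agents available for any of those shifts (Novak and Osei) can supply at most 4 among them. So no valid schedule exists.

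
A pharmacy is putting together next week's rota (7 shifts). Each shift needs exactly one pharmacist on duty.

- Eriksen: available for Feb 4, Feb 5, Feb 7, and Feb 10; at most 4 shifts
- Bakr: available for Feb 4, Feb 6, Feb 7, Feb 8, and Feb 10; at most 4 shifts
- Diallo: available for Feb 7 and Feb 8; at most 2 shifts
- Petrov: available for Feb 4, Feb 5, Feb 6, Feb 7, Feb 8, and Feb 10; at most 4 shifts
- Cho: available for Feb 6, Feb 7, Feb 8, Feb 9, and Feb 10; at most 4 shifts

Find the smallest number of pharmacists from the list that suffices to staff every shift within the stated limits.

2

7 slots to fill and no one can take more than 4, so at least ⌈7/4⌉ = 2 pharmacists are needed.
Eriksen and Cho alone can cover everything: Feb 4→Eriksen, Feb 5→Eriksen, Feb 6→Cho, Feb 7→Eriksen, Feb 8→Cho, Feb 9→Cho, Feb 10→Eriksen.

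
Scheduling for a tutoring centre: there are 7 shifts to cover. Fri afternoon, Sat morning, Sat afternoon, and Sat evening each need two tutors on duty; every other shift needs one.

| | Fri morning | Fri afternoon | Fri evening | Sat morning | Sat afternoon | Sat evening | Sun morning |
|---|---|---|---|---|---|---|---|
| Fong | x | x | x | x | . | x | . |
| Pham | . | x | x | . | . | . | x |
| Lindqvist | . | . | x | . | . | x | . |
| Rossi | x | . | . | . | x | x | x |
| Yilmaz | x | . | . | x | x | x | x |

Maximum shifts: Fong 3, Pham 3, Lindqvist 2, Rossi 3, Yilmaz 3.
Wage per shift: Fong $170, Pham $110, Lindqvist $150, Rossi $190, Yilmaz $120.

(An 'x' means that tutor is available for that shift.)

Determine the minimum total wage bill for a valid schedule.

$1540

Fri afternoon can only be covered by Fong and Pham, so that assignment is forced.
Sat morning can only be covered by Fong and Yilmaz, so that assignment is forced.
Sat afternoon can only be covered by Rossi and Yilmaz, so that assignment is forced.
Picking the cheapest available tutor for each shift independently would cost $1490, but that ignores the shift limits.
An optimal schedule: Fri morning→Yilmaz, Fri afternoon→Pham+Fong, Fri evening→Pham, Sat morning→Yilmaz+Fong, Sat afternoon→Yilmaz+Rossi, Sat evening→Lindqvist+Fong, Sun morning→Pham.
Total: 120 + 110 + 170 + 110 + 120 + 170 + 120 + 190 + 150 + 170 + 110 = $1540.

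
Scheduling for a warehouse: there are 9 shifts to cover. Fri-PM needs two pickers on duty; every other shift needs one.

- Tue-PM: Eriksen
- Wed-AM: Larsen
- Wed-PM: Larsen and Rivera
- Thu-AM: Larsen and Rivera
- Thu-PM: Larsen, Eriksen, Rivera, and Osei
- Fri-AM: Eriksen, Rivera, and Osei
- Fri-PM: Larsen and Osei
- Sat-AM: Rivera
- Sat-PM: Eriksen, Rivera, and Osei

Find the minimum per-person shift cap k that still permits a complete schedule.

3

With 4 pickers and 10 worker-slots to fill, someone must work at least ⌈10/4⌉ = 3 shifts, so k ≥ 3.
k = 3 works: Tue-PM→Eriksen, Wed-AM→Larsen, Wed-PM→Larsen, Thu-AM→Rivera, Thu-PM→Rivera, Fri-AM→Eriksen, Fri-PM→Larsen+Osei, Sat-AM→Rivera, Sat-PM→Eriksen.
Loads: Larsen 3, Eriksen 3, Rivera 3, Osei 1 — all ≤ 3.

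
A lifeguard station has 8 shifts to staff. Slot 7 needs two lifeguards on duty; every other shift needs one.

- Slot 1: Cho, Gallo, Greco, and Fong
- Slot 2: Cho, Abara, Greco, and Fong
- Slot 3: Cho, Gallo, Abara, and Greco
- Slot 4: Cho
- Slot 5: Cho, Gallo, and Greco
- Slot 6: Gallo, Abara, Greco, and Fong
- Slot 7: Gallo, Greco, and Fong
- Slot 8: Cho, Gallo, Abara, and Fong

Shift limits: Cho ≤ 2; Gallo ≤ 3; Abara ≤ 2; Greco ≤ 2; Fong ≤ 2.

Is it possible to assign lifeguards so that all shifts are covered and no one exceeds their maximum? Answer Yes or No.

Slot 4 can only be covered by Cho, so that assignment is forced.
One valid schedule: Slot 1→Gallo, Slot 2→Abara, Slot 3→Gallo, Slot 4→Cho, Slot 5→Cho, Slot 6→Abara, Slot 7→Gallo+Greco, Slot 8→Fong.
Loads: Cho 2/2, Gallo 3/3, Abara 2/2, Greco 1/2, Fong 1/2 — all within limits.

Yes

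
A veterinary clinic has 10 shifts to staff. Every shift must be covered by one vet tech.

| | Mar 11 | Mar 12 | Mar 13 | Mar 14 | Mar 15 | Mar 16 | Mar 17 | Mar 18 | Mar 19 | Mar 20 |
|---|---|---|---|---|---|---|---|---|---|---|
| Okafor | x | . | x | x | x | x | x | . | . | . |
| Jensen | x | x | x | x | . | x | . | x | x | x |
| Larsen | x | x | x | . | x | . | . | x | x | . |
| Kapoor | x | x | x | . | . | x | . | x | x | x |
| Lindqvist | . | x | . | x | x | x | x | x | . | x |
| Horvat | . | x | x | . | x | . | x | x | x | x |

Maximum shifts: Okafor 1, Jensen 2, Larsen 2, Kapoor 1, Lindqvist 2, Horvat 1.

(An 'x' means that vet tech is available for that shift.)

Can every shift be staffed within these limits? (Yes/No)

No

Total capacity is 1+2+2+1+2+1 = 9 but 10 worker-slots are needed — infeasible.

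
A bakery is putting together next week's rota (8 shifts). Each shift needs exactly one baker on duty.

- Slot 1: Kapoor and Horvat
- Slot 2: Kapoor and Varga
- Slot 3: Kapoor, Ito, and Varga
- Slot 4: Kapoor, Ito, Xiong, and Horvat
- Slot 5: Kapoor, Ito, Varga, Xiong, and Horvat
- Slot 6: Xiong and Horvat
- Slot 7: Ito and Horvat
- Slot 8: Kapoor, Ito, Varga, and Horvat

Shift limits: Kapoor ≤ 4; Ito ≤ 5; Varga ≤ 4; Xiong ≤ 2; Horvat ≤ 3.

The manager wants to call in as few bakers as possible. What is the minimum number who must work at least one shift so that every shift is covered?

3

8 slots to fill and no one can take more than 5, so at least ⌈8/5⌉ = 2 bakers are needed.
No set of 2 bakers can cover every shift (each such set leaves at least one shift with no one available or exceeds a cap).
Kapoor, Ito, and Xiong alone can cover everything: Slot 1→Kapoor, Slot 2→Kapoor, Slot 3→Kapoor, Slot 4→Ito, Slot 5→Ito, Slot 6→Xiong, Slot 7→Ito, Slot 8→Kapoor.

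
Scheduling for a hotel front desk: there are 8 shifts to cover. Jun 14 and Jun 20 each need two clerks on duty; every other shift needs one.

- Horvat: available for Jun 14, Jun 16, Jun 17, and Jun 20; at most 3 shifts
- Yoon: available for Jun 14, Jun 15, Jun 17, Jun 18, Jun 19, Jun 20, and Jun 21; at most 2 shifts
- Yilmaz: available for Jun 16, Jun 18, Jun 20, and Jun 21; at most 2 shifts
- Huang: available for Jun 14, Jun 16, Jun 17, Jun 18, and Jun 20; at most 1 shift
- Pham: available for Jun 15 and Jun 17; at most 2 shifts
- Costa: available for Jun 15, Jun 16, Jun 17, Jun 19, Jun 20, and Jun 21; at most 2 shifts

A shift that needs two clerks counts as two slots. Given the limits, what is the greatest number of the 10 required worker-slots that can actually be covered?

Total capacity across all clerks is 3+2+2+1+2+2 = 12, and 10 slots are needed, so at most 10 can be filled.
An assignment achieving 10: Jun 14→Horvat+Yoon, Jun 15→Pham, Jun 16→Horvat, Jun 17→Horvat, Jun 18→Yilmaz, Jun 19→Yoon, Jun 20→Huang+Costa, Jun 21→Yilmaz.
Loads: Horvat 3/3, Yoon 2/2, Yilmaz 2/2, Huang 1/1, Pham 1/2, Costa 1/2.

10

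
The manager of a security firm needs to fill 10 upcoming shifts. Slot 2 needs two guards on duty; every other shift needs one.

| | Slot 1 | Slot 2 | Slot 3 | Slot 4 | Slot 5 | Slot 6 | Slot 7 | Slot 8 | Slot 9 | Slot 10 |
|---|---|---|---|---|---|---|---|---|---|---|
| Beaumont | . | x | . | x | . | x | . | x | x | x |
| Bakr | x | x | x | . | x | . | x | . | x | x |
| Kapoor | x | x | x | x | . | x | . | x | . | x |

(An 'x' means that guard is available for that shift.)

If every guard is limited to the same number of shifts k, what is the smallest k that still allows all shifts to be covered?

With 3 guards and 11 worker-slots to fill, someone must work at least ⌈11/3⌉ = 4 shifts, so k ≥ 4.
k = 4 works: Slot 1→Bakr, Slot 2→Beaumont+Kapoor, Slot 3→Bakr, Slot 4→Beaumont, Slot 5→Bakr, Slot 6→Beaumont, Slot 7→Bakr, Slot 8→Kapoor, Slot 9→Beaumont, Slot 10→Kapoor.
Loads: Beaumont 4, Bakr 4, Kapoor 3 — all ≤ 4.

4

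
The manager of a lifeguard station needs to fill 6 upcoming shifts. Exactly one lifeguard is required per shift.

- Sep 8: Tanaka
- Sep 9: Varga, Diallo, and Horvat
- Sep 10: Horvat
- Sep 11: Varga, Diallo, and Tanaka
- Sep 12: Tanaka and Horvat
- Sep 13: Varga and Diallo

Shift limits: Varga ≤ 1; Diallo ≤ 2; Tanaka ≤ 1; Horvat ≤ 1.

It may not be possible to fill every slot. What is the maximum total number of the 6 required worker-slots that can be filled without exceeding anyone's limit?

Total capacity across all lifeguards is 1+2+1+1 = 5, and 6 slots are needed, so at most 5 can be filled.
An assignment achieving 5: Sep 8→Tanaka, Sep 9→Diallo, Sep 10→Horvat, Sep 11→Diallo, Sep 13→Varga.
Loads: Varga 1/1, Diallo 2/2, Tanaka 1/1, Horvat 1/1.

5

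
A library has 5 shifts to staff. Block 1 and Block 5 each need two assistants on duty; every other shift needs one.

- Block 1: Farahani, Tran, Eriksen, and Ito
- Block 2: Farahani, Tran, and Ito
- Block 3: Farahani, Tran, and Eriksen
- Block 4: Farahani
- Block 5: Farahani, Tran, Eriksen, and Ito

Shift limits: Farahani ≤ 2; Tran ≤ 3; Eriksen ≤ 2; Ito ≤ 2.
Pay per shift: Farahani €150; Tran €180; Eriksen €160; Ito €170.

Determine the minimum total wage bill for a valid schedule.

€1140

Block 4 can only be covered by Farahani, so that assignment is forced.
Picking the cheapest available assistant for each shift independently would cost €1070, but that ignores the shift limits.
An optimal schedule: Block 1→Eriksen+Ito, Block 2→Farahani, Block 3→Eriksen, Block 4→Farahani, Block 5→Ito+Tran.
Total: 160 + 170 + 150 + 160 + 150 + 170 + 180 = €1140.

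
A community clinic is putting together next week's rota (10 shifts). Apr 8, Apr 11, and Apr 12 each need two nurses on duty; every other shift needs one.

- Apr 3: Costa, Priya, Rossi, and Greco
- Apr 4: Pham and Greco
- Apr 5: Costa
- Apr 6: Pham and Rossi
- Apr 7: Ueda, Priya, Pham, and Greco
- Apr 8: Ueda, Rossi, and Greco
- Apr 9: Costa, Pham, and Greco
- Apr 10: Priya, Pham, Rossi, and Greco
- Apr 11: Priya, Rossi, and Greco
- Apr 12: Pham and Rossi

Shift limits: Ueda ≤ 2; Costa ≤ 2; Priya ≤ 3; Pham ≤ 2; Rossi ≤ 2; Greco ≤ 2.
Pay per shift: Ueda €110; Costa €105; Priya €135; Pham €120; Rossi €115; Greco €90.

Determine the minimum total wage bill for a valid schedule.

€1485

Apr 5 can only be covered by Costa, so that assignment is forced.
Apr 12 can only be covered by Pham and Rossi, so that assignment is forced.
Picking the cheapest available nurse for each shift independently would cost €1310, but that ignores the shift limits.
An optimal schedule: Apr 3→Priya, Apr 4→Pham, Apr 5→Costa, Apr 6→Rossi, Apr 7→Ueda, Apr 8→Ueda+Greco, Apr 9→Costa, Apr 10→Priya, Apr 11→Priya+Greco, Apr 12→Pham+Rossi.
Total: 135 + 120 + 105 + 115 + 110 + 110 + 90 + 105 + 135 + 135 + 90 + 120 + 115 = €1485.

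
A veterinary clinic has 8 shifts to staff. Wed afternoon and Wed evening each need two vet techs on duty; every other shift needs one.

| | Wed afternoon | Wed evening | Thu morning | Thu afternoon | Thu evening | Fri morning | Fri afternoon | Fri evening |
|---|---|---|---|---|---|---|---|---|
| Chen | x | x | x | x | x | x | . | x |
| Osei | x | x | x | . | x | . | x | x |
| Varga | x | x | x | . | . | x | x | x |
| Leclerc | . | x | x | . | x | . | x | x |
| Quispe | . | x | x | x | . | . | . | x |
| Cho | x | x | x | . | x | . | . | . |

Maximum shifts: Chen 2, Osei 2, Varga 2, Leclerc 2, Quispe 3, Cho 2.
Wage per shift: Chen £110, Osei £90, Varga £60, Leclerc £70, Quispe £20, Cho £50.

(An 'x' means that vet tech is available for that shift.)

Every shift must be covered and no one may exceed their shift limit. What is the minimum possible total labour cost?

£510

Picking the cheapest available vet tech for each shift independently would cost £410, but that ignores the shift limits.
An optimal schedule: Wed afternoon→Cho+Osei, Wed evening→Quispe+Leclerc, Thu morning→Leclerc, Thu afternoon→Quispe, Thu evening→Cho, Fri morning→Varga, Fri afternoon→Varga, Fri evening→Quispe.
Total: 50 + 90 + 20 + 70 + 70 + 20 + 50 + 60 + 60 + 20 = £510.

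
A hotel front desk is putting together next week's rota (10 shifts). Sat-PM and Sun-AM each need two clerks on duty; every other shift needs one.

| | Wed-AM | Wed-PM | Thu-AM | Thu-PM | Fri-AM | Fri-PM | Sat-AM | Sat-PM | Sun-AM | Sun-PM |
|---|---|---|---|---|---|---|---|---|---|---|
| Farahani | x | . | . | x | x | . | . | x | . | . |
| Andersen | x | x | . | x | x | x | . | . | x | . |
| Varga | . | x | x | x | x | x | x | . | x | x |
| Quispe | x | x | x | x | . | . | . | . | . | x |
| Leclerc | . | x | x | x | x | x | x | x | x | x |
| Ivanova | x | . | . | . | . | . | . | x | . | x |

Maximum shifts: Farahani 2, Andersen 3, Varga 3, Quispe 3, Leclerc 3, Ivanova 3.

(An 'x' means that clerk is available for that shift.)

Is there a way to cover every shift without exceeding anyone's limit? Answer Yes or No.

Yes

One valid schedule: Wed-AM→Farahani, Wed-PM→Andersen, Thu-AM→Varga, Thu-PM→Quispe, Fri-AM→Leclerc, Fri-PM→Andersen, Sat-AM→Varga, Sat-PM→Farahani+Leclerc, Sun-AM→Andersen+Varga, Sun-PM→Quispe.
Loads: Farahani 2/2, Andersen 3/3, Varga 3/3, Quispe 2/3, Leclerc 2/3, Ivanova 0/3 — all within limits.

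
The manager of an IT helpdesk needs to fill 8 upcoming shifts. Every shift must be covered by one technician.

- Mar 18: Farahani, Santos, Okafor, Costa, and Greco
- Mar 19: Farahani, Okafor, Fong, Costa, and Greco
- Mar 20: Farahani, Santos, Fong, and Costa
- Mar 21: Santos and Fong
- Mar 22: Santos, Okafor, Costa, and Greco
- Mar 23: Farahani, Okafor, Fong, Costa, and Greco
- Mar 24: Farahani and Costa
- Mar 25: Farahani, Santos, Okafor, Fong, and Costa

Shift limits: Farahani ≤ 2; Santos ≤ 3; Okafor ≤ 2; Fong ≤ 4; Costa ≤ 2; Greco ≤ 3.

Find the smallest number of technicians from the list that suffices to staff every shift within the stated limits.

8 slots to fill and no one can take more than 4, so at least ⌈8/4⌉ = 2 technicians are needed.
Any 2 technicians together have capacity at most 4+3 = 7 < 8 slots, so 2 can never suffice.
Farahani, Santos, and Fong alone can cover everything: Mar 18→Farahani, Mar 19→Fong, Mar 20→Santos, Mar 21→Santos, Mar 22→Santos, Mar 23→Fong, Mar 24→Farahani, Mar 25→Fong.

3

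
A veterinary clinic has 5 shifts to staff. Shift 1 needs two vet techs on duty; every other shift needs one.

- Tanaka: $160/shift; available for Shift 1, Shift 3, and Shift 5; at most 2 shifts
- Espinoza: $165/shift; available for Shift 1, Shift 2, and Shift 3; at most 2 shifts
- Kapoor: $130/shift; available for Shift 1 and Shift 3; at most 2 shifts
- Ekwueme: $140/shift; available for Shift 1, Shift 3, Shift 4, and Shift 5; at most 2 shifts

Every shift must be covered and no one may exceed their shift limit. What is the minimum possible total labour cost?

$865

Shift 2 can only be covered by Espinoza, so that assignment is forced.
Shift 4 can only be covered by Ekwueme, so that assignment is forced.
Picking the cheapest available vet tech for each shift independently would cost $845, but that ignores the shift limits.
An optimal schedule: Shift 1→Kapoor+Tanaka, Shift 2→Espinoza, Shift 3→Kapoor, Shift 4→Ekwueme, Shift 5→Ekwueme.
Total: 130 + 160 + 165 + 130 + 140 + 140 = $865.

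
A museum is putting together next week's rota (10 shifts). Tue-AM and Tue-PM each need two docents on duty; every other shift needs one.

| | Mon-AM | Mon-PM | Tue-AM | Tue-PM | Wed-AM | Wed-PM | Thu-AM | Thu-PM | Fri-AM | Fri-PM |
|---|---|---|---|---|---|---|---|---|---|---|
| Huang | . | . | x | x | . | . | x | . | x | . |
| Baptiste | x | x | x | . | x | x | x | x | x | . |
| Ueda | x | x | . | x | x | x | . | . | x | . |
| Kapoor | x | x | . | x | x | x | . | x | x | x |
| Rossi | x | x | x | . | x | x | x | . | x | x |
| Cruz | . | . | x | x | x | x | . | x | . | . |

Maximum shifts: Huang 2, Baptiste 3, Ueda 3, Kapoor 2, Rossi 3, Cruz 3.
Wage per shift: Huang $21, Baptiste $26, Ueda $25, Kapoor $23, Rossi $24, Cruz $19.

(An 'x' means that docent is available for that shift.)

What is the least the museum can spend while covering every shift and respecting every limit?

$267

Picking the cheapest available docent for each shift independently would cost $248, but that ignores the shift limits.
An optimal schedule: Mon-AM→Kapoor, Mon-PM→Rossi, Tue-AM→Cruz+Rossi, Tue-PM→Huang+Ueda, Wed-AM→Cruz, Wed-PM→Rossi, Thu-AM→Huang, Thu-PM→Cruz, Fri-AM→Ueda, Fri-PM→Kapoor.
Total: 23 + 24 + 19 + 24 + 21 + 25 + 19 + 24 + 21 + 19 + 25 + 23 = $267.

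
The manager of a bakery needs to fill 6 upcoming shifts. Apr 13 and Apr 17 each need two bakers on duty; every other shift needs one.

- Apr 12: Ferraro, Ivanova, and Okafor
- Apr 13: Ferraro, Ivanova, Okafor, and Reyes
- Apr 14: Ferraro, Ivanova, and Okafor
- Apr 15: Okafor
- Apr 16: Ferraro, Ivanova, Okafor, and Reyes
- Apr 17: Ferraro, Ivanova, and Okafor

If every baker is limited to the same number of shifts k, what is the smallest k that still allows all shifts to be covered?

2

With 4 bakers and 8 worker-slots to fill, someone must work at least ⌈8/4⌉ = 2 shifts, so k ≥ 2.
k = 2 works: Apr 12→Ferraro, Apr 13→Ivanova+Reyes, Apr 14→Ferraro, Apr 15→Okafor, Apr 16→Reyes, Apr 17→Ivanova+Okafor.
Loads: Ferraro 2, Ivanova 2, Okafor 2, Reyes 2 — all ≤ 2.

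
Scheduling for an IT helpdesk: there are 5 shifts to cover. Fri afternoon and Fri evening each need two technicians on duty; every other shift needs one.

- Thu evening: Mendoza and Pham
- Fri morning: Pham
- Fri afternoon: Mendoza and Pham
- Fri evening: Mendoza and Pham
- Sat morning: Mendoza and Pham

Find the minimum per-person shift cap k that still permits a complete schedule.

With 2 technicians and 7 worker-slots to fill, someone must work at least ⌈7/2⌉ = 4 shifts, so k ≥ 4.
k = 4 works: Thu evening→Mendoza, Fri morning→Pham, Fri afternoon→Mendoza+Pham, Fri evening→Mendoza+Pham, Sat morning→Mendoza.
Loads: Mendoza 4, Pham 3 — all ≤ 4.

4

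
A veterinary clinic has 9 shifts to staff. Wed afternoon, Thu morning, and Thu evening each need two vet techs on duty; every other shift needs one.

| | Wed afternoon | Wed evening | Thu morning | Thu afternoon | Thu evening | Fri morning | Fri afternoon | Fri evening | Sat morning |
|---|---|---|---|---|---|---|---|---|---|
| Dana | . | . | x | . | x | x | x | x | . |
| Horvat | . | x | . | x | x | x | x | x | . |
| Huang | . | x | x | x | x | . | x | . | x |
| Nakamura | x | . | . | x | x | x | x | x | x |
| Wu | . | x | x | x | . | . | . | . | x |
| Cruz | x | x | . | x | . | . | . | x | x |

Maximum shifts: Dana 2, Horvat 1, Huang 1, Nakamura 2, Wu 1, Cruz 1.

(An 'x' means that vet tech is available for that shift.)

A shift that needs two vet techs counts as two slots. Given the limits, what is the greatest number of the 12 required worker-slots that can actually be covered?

Total capacity across all vet techs is 2+1+1+2+1+1 = 8, and 12 slots are needed, so at most 8 can be filled.
An assignment achieving 8: Wed afternoon→Nakamura+Cruz, Wed evening→Horvat, Thu morning→Dana+Huang, Thu evening→Nakamura, Fri morning→Dana, Sat morning→Wu.
Loads: Dana 2/2, Horvat 1/1, Huang 1/1, Nakamura 2/2, Wu 1/1, Cruz 1/1.

8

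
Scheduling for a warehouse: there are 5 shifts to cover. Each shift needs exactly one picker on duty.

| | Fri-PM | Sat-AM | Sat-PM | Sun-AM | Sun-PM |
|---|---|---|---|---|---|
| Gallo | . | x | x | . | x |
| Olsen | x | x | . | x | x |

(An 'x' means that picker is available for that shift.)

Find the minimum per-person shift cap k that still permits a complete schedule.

3

With 2 pickers and 5 worker-slots to fill, someone must work at least ⌈5/2⌉ = 3 shifts, so k ≥ 3.
k = 3 works: Fri-PM→Olsen, Sat-AM→Gallo, Sat-PM→Gallo, Sun-AM→Olsen, Sun-PM→Gallo.
Loads: Gallo 3, Olsen 2 — all ≤ 3.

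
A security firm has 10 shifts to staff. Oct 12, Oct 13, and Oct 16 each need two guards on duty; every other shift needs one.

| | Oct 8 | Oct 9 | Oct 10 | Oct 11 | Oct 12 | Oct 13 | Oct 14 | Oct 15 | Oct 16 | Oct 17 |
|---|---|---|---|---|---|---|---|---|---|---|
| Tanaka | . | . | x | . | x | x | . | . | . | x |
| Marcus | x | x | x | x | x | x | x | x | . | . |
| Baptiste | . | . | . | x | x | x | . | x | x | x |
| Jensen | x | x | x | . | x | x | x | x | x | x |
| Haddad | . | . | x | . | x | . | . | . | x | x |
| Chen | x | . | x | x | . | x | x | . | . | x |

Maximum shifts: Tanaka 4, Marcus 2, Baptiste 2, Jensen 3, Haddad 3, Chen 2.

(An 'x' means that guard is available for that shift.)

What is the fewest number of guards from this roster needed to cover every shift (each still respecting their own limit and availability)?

5

13 slots to fill and no one can take more than 4, so at least ⌈13/4⌉ = 4 guards are needed.
Any 4 guards together have capacity at most 4+3+3+2 = 12 < 13 slots, so 4 can never suffice.
Tanaka, Marcus, Baptiste, Jensen, and Haddad alone can cover everything: Oct 8→Marcus, Oct 9→Marcus, Oct 10→Tanaka, Oct 11→Baptiste, Oct 12→Tanaka+Haddad, Oct 13→Tanaka+Jensen, Oct 14→Jensen, Oct 15→Baptiste, Oct 16→Jensen+Haddad, Oct 17→Tanaka.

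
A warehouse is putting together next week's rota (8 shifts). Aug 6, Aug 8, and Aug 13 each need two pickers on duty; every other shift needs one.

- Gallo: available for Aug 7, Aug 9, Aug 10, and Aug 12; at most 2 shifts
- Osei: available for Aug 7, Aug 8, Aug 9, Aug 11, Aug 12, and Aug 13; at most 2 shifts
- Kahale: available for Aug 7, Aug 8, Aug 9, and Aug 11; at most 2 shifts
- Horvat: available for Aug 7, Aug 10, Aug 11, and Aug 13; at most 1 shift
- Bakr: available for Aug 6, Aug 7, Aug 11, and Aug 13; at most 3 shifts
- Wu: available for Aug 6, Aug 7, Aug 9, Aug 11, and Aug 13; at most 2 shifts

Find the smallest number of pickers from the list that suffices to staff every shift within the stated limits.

5

11 slots to fill and no one can take more than 3, so at least ⌈11/3⌉ = 4 pickers are needed.
Any 4 pickers together have capacity at most 3+2+2+2 = 9 < 11 slots, so 4 can never suffice.
Gallo, Osei, Kahale, Bakr, and Wu alone can cover everything: Aug 6→Bakr+Wu, Aug 7→Wu, Aug 8→Osei+Kahale, Aug 9→Kahale, Aug 10→Gallo, Aug 11→Bakr, Aug 12→Gallo, Aug 13→Osei+Bakr.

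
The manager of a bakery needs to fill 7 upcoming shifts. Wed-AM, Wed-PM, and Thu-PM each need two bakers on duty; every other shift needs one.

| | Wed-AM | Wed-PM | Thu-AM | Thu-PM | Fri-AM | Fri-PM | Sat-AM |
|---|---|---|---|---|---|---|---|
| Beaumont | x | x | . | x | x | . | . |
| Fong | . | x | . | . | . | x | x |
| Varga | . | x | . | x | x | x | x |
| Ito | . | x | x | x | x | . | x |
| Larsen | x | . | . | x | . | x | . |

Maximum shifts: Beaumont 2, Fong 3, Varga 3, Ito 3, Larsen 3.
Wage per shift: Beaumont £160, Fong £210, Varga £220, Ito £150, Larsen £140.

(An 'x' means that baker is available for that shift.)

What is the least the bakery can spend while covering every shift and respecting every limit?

£1610

Wed-AM can only be covered by Beaumont and Larsen, so that assignment is forced.
Thu-AM can only be covered by Ito, so that assignment is forced.
Picking the cheapest available baker for each shift independently would cost £1490, but that ignores the shift limits.
An optimal schedule: Wed-AM→Larsen+Beaumont, Wed-PM→Ito+Fong, Thu-AM→Ito, Thu-PM→Larsen+Beaumont, Fri-AM→Ito, Fri-PM→Larsen, Sat-AM→Fong.
Total: 140 + 160 + 150 + 210 + 150 + 140 + 160 + 150 + 140 + 210 = £1610.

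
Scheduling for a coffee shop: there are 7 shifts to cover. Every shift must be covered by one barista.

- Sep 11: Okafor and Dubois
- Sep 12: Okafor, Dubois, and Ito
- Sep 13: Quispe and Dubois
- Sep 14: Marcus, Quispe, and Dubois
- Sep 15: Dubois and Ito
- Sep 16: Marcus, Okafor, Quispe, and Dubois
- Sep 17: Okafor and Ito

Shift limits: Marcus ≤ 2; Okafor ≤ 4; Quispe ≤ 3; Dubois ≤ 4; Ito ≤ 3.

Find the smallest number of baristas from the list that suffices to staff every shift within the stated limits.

2

7 slots to fill and no one can take more than 4, so at least ⌈7/4⌉ = 2 baristas are needed.
Okafor and Dubois alone can cover everything: Sep 11→Okafor, Sep 12→Okafor, Sep 13→Dubois, Sep 14→Dubois, Sep 15→Dubois, Sep 16→Okafor, Sep 17→Okafor.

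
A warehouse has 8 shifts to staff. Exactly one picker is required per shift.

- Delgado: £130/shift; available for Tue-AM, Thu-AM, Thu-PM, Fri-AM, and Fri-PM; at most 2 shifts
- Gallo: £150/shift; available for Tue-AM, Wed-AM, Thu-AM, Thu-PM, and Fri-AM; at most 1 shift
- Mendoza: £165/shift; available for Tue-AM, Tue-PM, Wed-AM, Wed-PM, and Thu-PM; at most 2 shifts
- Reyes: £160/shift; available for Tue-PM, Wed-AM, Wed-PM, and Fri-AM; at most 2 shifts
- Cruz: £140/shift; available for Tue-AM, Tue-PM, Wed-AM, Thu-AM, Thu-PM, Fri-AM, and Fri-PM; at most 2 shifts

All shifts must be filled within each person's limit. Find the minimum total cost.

£1175

Picking the cheapest available picker for each shift independently would cost £1090, but that ignores the shift limits.
An optimal schedule: Tue-AM→Cruz, Tue-PM→Cruz, Wed-AM→Gallo, Wed-PM→Reyes, Thu-AM→Delgado, Thu-PM→Mendoza, Fri-AM→Reyes, Fri-PM→Delgado.
Total: 140 + 140 + 150 + 160 + 130 + 165 + 160 + 130 = £1175.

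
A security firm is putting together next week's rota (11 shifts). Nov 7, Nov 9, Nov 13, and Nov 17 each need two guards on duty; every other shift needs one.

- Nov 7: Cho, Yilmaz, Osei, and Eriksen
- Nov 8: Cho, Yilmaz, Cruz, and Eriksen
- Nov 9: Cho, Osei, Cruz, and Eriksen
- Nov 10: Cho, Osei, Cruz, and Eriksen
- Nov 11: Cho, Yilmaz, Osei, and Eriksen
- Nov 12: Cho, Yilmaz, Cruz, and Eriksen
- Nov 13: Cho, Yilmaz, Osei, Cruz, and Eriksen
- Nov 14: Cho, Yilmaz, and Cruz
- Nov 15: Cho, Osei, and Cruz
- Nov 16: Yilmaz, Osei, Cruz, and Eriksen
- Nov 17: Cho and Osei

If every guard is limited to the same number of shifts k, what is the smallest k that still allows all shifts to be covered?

3

With 5 guards and 15 worker-slots to fill, someone must work at least ⌈15/5⌉ = 3 shifts, so k ≥ 3.
k = 3 works: Nov 7→Osei+Eriksen, Nov 8→Yilmaz, Nov 9→Cruz+Eriksen, Nov 10→Osei, Nov 11→Yilmaz, Nov 12→Yilmaz, Nov 13→Cruz+Eriksen, Nov 14→Cho, Nov 15→Cho, Nov 16→Cruz, Nov 17→Cho+Osei.
Loads: Cho 3, Yilmaz 3, Osei 3, Cruz 3, Eriksen 3 — all ≤ 3.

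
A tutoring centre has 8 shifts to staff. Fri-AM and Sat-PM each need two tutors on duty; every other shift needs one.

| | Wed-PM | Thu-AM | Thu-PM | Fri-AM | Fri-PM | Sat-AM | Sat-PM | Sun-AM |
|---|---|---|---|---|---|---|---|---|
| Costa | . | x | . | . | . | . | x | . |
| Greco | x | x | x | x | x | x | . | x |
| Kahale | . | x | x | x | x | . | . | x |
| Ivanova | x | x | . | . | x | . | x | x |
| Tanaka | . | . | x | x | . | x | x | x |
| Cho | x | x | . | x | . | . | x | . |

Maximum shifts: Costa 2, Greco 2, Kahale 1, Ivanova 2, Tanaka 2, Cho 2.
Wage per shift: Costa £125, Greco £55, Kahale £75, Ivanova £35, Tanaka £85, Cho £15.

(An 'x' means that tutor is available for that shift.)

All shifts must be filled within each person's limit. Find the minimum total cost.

Picking the cheapest available tutor for each shift independently would cost £330, but that ignores the shift limits.
An optimal schedule: Wed-PM→Cho, Thu-AM→Cho, Thu-PM→Greco, Fri-AM→Kahale+Tanaka, Fri-PM→Ivanova, Sat-AM→Greco, Sat-PM→Tanaka+Costa, Sun-AM→Ivanova.
Total: 15 + 15 + 55 + 75 + 85 + 35 + 55 + 85 + 125 + 35 = £580.

£580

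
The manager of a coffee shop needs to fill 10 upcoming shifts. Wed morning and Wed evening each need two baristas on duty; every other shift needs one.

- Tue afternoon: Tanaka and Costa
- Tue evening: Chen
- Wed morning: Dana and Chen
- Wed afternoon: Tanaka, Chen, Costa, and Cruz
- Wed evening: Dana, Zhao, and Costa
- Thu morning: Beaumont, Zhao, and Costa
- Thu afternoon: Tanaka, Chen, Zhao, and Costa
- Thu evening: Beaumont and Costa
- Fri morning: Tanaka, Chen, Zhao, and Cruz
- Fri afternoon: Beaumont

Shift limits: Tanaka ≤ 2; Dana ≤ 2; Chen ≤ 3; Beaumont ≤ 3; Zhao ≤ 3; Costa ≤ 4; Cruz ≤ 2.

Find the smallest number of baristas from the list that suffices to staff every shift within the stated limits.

4

12 slots to fill and no one can take more than 4, so at least ⌈12/4⌉ = 3 baristas are needed.
Any 3 baristas together have capacity at most 4+3+3 = 10 < 12 slots, so 3 can never suffice.
Dana, Chen, Beaumont, and Costa alone can cover everything: Tue afternoon→Costa, Tue evening→Chen, Wed morning→Dana+Chen, Wed afternoon→Costa, Wed evening→Dana+Costa, Thu morning→Beaumont, Thu afternoon→Costa, Thu evening→Beaumont, Fri morning→Chen, Fri afternoon→Beaumont.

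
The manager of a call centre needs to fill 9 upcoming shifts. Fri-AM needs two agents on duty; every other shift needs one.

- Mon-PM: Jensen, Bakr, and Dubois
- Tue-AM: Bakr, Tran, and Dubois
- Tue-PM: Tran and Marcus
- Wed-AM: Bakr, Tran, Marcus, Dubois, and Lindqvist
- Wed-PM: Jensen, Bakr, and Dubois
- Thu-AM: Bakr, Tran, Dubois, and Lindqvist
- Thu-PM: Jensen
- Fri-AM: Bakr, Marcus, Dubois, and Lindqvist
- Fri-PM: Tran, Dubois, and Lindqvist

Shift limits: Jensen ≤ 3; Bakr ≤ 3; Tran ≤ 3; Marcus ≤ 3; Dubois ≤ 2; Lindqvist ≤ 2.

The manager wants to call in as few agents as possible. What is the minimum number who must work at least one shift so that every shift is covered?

10 slots to fill and no one can take more than 3, so at least ⌈10/3⌉ = 4 agents are needed.
Jensen, Bakr, Tran, and Marcus alone can cover everything: Mon-PM→Jensen, Tue-AM→Bakr, Tue-PM→Tran, Wed-AM→Tran, Wed-PM→Jensen, Thu-AM→Bakr, Thu-PM→Jensen, Fri-AM→Bakr+Marcus, Fri-PM→Tran.

4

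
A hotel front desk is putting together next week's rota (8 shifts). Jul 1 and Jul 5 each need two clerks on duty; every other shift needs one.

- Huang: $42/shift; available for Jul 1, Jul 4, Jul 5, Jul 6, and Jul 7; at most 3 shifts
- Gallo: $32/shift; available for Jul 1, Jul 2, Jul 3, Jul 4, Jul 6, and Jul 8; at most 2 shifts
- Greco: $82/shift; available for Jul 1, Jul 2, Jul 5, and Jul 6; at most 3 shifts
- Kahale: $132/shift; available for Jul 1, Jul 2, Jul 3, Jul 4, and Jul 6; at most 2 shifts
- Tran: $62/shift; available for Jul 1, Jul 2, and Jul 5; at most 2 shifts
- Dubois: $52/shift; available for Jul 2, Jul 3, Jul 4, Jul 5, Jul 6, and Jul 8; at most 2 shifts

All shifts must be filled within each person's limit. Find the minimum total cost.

Jul 7 can only be covered by Huang, so that assignment is forced.
Picking the cheapest available clerk for each shift independently would cost $370, but that ignores the shift limits.
An optimal schedule: Jul 1→Tran+Greco, Jul 2→Dubois, Jul 3→Gallo, Jul 4→Huang, Jul 5→Dubois+Tran, Jul 6→Huang, Jul 7→Huang, Jul 8→Gallo.
Total: 62 + 82 + 52 + 32 + 42 + 52 + 62 + 42 + 42 + 32 = $500.

$500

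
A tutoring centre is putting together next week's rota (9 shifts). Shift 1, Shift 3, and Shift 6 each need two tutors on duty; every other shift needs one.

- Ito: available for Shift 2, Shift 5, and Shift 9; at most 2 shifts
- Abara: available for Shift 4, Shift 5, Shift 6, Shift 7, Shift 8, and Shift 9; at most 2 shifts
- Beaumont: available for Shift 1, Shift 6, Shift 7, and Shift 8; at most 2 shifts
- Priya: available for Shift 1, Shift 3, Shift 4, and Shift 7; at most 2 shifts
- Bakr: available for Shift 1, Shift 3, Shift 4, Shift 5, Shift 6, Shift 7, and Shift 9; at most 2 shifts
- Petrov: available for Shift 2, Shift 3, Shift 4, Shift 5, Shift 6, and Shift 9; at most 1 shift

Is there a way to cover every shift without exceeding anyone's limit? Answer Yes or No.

Total capacity is 2+2+2+2+2+1 = 11 but 12 worker-slots are needed — infeasible.

No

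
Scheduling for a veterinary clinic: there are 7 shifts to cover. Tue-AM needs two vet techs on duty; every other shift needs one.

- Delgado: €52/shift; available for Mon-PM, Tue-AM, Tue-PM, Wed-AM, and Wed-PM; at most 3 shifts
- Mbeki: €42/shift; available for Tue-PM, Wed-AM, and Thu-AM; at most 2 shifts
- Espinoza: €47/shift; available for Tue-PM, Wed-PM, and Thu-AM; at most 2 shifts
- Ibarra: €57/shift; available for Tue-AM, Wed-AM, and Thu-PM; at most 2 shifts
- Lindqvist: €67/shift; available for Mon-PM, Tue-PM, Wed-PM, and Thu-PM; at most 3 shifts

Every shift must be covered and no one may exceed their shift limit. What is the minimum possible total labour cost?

Tue-AM can only be covered by Delgado and Ibarra, so that assignment is forced.
Picking the cheapest available vet tech for each shift independently would cost €391, but that ignores the shift limits.
An optimal schedule: Mon-PM→Delgado, Tue-AM→Delgado+Ibarra, Tue-PM→Espinoza, Wed-AM→Mbeki, Wed-PM→Espinoza, Thu-AM→Mbeki, Thu-PM→Ibarra.
Total: 52 + 52 + 57 + 47 + 42 + 47 + 42 + 57 = €396.

€396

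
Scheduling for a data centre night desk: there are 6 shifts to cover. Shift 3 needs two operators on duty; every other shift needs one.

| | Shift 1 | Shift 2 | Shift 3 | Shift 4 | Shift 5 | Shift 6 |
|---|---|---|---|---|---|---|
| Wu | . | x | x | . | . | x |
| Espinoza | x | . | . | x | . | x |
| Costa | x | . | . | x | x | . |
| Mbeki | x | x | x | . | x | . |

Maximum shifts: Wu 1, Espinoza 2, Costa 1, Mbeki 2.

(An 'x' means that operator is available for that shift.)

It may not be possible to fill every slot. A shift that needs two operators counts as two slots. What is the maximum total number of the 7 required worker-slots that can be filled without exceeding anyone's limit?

Total capacity across all operators is 1+2+1+2 = 6, and 7 slots are needed, so at most 6 can be filled.
An assignment achieving 6: Shift 1→Mbeki, Shift 2→Wu, Shift 3→Mbeki, Shift 4→Espinoza, Shift 5→Costa, Shift 6→Espinoza.
Loads: Wu 1/1, Espinoza 2/2, Costa 1/1, Mbeki 2/2.

6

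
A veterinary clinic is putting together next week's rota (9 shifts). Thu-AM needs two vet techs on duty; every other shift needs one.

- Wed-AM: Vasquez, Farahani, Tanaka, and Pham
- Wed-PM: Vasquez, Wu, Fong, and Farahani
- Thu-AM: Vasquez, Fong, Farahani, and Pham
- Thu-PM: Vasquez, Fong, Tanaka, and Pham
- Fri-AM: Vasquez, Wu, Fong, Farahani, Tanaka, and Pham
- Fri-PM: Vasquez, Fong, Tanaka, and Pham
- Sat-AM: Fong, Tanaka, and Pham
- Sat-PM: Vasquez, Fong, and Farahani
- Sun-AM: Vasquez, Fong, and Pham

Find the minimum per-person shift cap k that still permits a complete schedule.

2

With 6 vet techs and 10 worker-slots to fill, someone must work at least ⌈10/6⌉ = 2 shifts, so k ≥ 2.
k = 2 works: Wed-AM→Farahani, Wed-PM→Wu, Thu-AM→Farahani+Pham, Thu-PM→Fong, Fri-AM→Wu, Fri-PM→Tanaka, Sat-AM→Fong, Sat-PM→Vasquez, Sun-AM→Vasquez.
Loads: Vasquez 2, Wu 2, Fong 2, Farahani 2, Tanaka 1, Pham 1 — all ≤ 2.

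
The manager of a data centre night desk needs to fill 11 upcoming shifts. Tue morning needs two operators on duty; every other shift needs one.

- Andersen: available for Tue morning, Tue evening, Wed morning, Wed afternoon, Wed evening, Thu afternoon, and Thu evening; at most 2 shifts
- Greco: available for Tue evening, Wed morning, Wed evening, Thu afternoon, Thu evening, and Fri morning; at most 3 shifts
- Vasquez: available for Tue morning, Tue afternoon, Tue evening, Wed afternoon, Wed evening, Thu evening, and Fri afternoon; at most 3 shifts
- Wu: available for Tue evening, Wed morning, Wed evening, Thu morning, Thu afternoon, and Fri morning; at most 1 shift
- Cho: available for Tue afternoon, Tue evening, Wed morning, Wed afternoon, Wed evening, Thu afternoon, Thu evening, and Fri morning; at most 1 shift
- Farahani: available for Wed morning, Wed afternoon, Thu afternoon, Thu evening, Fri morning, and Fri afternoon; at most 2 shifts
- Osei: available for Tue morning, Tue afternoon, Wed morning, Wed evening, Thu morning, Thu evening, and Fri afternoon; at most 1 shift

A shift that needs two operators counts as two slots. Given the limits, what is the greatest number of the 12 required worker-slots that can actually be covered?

12

Total capacity across all operators is 2+3+3+1+1+2+1 = 13, and 12 slots are needed, so at most 12 can be filled.
An assignment achieving 12: Tue morning→Andersen+Vasquez, Tue afternoon→Vasquez, Tue evening→Greco, Wed morning→Cho, Wed afternoon→Andersen, Wed evening→Osei, Thu morning→Wu, Thu afternoon→Greco, Thu evening→Farahani, Fri morning→Greco, Fri afternoon→Vasquez.
Loads: Andersen 2/2, Greco 3/3, Vasquez 3/3, Wu 1/1, Cho 1/1, Farahani 1/2, Osei 1/1.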